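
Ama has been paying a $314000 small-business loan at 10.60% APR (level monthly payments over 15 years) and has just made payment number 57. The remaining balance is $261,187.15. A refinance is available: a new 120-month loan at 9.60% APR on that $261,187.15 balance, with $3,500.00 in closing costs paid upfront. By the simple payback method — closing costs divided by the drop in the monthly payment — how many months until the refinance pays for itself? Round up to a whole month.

37 months

Current payment = 314,000 × 10.6%/12 / (1 − (1+0.0088333)^−180) = $3,490.44.
Refinanced payment = 261,187.15 × 0.0080000 / (1 − (1+0.0080000)^−120) = $3,394.01.
Monthly savings = $3,490.44 − $3,394.01 = $96.43.
Break-even = $3,500.00 / $96.43 = 36.30 → 37 months.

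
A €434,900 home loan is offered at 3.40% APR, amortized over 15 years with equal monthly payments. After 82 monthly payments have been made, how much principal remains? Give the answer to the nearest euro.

With monthly rate i = 3.4%/12 = 0.0028333, the balance after k of n payments is P · [(1+i)^n − (1+i)^k] / [(1+i)^n − 1].
(1+0.0028333)^180 = 1.66409072 and (1+0.0028333)^82 = 1.26112580, so the balance is 434,900 × (1.66409072 − 1.26112580) / (1.66409072 − 1) = €263,893.83.

€263,894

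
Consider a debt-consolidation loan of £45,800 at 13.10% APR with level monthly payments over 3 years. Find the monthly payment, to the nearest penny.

£1,545.39

At 13.10% the monthly rate is 0.0109167, so the payment is 45,800 × 0.0109167 / (1 − 1.0109167^−36) = £1,545.39.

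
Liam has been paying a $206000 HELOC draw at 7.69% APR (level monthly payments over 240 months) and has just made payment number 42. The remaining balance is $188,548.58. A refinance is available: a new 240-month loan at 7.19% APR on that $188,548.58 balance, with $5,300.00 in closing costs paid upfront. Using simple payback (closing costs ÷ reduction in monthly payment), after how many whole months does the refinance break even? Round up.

27 months

Current payment = 206,000 × 7.69%/12 / (1 − (1+0.0064083)^−240) = $1,683.54.
Refinanced payment = 188,548.58 × 0.0059917 / (1 − (1+0.0059917)^−240) = $1,483.40.
Monthly savings = $1,683.54 − $1,483.40 = $200.14.
Break-even = $5,300.00 / $200.14 = 26.48 → 27 months.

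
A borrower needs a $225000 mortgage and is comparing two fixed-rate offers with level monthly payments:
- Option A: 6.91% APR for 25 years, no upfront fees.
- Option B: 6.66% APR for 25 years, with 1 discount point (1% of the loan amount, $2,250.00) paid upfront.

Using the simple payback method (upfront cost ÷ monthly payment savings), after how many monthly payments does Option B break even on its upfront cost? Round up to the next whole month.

Option A: monthly rate = 6.91%/12 = 0.0057583; payment = 225,000 × 0.0057583 / (1 − (1+0.0057583)^−300) = $1,577.36.
Option B: monthly rate = 6.66%/12 = 0.0055500; payment = 225,000 × 0.0055500 / (1 − (1+0.0055500)^−300) = $1,541.79.
Monthly savings = $1,577.36 − $1,541.79 = $35.57.
Break-even = $2,250.00 / $35.57 = 63.26 → 64 months.

64 months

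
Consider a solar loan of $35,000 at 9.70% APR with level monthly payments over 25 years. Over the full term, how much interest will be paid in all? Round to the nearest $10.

At 9.70% the monthly rate is 0.0080833, so the payment is 35,000 × 0.0080833 / (1 − 1.0080833^−300) = $310.67.
Total paid = 300 × $310.67 = $93,201.00; interest = $93,201.00 − $35,000 = $58,201.00.

$58,200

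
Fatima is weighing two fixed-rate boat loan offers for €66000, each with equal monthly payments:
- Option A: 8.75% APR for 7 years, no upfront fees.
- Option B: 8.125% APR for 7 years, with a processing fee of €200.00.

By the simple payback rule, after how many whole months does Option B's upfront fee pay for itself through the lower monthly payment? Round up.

Option A: at 8.75% the monthly rate is 0.0072917, so the payment is 66,000 × 0.0072917 / (1 − 1.0072917^−84) = €1,053.52.
Option B: monthly rate = 8.125%/12 = 0.0067708; payment = 66,000 × 0.0067708 / (1 − (1+0.0067708)^−84) = €1,032.81.
Monthly savings = €1,053.52 − €1,032.81 = €20.71.
Break-even = €200.00 / €20.71 = 9.66 → 10 months.

10 months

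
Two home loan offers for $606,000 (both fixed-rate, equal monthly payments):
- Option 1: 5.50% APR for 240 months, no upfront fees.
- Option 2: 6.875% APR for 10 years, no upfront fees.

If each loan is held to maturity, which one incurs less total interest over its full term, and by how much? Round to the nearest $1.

Option 1: monthly rate = 5.5%/12 = 0.0045833; payment = 606,000 × 0.0045833 / (1 − (1+0.0045833)^−240) = $4,168.60.
Total interest on Option 1 = 240 × $4,168.60 − $606,000 = $394,464.00.
Option 2: at 6.875% the monthly rate is 0.0057292, so the payment is 606,000 × 0.0057292 / (1 − 1.0057292^−120) = $6,997.20.
Total interest on Option 2 = 120 × $6,997.20 − $606,000 = $233,664.00.
Option 2 is lower by $160,800.00.

Option 2 by $160,800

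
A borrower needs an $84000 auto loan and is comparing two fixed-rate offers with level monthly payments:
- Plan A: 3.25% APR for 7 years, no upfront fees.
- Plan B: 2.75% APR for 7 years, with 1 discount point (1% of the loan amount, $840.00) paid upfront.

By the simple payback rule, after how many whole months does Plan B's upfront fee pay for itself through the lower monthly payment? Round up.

45 months

Plan A: at 3.25% the monthly rate is 0.0027083, so the payment is 84,000 × 0.0027083 / (1 − 1.0027083^−84) = $1,119.41.
Plan B: at 2.75% the monthly rate is 0.0022917, so the payment is 84,000 × 0.0022917 / (1 − 1.0022917^−84) = $1,100.48.
Monthly savings = $1,119.41 − $1,100.48 = $18.93.
Break-even = $840.00 / $18.93 = 44.37 → 45 months.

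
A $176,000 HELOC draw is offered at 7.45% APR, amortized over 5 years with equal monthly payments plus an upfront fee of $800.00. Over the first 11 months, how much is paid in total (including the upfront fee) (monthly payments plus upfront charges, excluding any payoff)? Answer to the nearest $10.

Monthly rate = 7.45%/12 = 0.0062083; payment = 176,000 × 0.0062083 / (1 − (1+0.0062083)^−60) = $3,522.50.
Total outlay = 11 × $3,522.50 + $800.00 = $39,547.50.

$39,550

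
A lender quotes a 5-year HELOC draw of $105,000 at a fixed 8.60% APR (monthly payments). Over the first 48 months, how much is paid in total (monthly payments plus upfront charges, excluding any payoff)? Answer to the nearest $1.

Monthly rate = 8.6%/12 = 0.0071667; payment = 105,000 × 0.0071667 / (1 − (1+0.0071667)^−60) = $2,159.30.
Total outlay = 48 × $2,159.30 = $103,646.40.

$103,646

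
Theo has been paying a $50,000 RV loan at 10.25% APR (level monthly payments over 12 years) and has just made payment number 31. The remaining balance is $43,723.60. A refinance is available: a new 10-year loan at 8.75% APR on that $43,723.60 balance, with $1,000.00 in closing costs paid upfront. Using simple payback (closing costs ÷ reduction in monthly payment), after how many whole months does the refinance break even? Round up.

18 months

Current payment = 50,000 × 10.25%/12 / (1 − (1+0.0085417)^−144) = $604.78.
Refinanced payment = 43,723.60 × 0.0072917 / (1 − (1+0.0072917)^−120) = $547.97.
Monthly savings = $604.78 − $547.97 = $56.81.
Break-even = $1,000.00 / $56.81 = 17.60 → 18 months.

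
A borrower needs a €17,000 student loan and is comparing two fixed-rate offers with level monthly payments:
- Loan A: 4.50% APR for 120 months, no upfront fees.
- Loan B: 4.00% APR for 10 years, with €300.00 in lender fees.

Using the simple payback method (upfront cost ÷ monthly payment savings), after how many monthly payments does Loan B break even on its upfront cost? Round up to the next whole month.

Loan A: at 4.50% the monthly rate is 0.0037500, so the payment is 17,000 × 0.0037500 / (1 − 1.0037500^−120) = €176.19.
Loan B: monthly rate = 4%/12 = 0.0033333; payment = 17,000 × 0.0033333 / (1 − (1+0.0033333)^−120) = €172.12.
Monthly savings = €176.19 − €172.12 = €4.07.
Break-even = €300.00 / €4.07 = 73.71 → 74 months.

74 months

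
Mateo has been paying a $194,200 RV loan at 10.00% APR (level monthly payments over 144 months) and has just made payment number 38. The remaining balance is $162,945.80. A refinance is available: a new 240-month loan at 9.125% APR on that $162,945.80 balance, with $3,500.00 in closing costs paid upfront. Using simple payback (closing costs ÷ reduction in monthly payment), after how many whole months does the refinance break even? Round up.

5 months

Current payment = 194,200 × 10%/12 / (1 − (1+0.0083333)^−144) = $2,320.84.
Refinanced payment = 162,945.80 × 0.0076042 / (1 − (1+0.0076042)^−240) = $1,479.19.
Monthly savings = $2,320.84 − $1,479.19 = $841.65.
Break-even = $3,500.00 / $841.65 = 4.16 → 5 months.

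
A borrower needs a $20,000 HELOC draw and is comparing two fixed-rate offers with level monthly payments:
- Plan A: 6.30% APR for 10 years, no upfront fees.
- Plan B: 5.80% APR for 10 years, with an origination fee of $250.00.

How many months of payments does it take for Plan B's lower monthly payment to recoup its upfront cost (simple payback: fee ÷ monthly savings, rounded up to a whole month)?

Plan A: monthly rate = 6.3%/12 = 0.0052500; payment = 20,000 × 0.0052500 / (1 − (1+0.0052500)^−120) = $225.07.
Plan B: at 5.80% the monthly rate is 0.0048333, so the payment is 20,000 × 0.0048333 / (1 − 1.0048333^−120) = $220.04.
Monthly savings = $225.07 − $220.04 = $5.03.
Break-even = $250.00 / $5.03 = 49.70 → 50 months.

50 months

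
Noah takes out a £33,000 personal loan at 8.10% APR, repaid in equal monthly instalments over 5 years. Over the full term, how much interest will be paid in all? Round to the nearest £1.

At 8.10% the monthly rate is 0.0067500, so the payment is 33,000 × 0.0067500 / (1 − 1.0067500^−60) = £670.70.
Total paid = 60 × £670.70 = £40,242.00; interest = £40,242.00 − £33,000 = £7,242.00.

£7,242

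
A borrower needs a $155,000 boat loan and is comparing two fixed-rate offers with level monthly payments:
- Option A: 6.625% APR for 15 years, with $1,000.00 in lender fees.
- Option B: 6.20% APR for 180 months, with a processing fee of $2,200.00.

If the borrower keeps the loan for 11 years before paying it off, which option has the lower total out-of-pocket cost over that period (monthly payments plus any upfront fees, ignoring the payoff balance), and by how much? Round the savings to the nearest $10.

Option B by $3,570

Option A: at 6.625% the monthly rate is 0.0055208, so the payment is 155,000 × 0.0055208 / (1 − 1.0055208^−180) = $1,360.89.
Option B: at 6.20% the monthly rate is 0.0051667, so the payment is 155,000 × 0.0051667 / (1 − 1.0051667^−180) = $1,324.79.
Over 132 months: Option A costs 132 × $1,360.89 + $1,000.00 = $180,637.48; Option B costs 132 × $1,324.79 + $2,200.00 = $177,072.28.
Option B is cheaper by $180,637.48 − $177,072.28 = $3,565.20.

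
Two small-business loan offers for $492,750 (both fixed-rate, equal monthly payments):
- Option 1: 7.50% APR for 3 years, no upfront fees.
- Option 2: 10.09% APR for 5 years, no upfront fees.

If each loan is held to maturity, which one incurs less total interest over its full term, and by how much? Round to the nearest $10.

Option 1: at 7.50% the monthly rate is 0.0062500, so the payment is 492,750 × 0.0062500 / (1 − 1.0062500^−36) = $15,327.59.
Total interest on Option 1 = 36 × $15,327.59 − $492,750 = $59,043.24.
Option 2: monthly rate = 10.09%/12 = 0.0084083; payment = 492,750 × 0.0084083 / (1 − (1+0.0084083)^−60) = $10,491.32.
Total interest on Option 2 = 60 × $10,491.32 − $492,750 = $136,729.20.
Option 1 is lower by $77,685.96.

Option 1 by $77,690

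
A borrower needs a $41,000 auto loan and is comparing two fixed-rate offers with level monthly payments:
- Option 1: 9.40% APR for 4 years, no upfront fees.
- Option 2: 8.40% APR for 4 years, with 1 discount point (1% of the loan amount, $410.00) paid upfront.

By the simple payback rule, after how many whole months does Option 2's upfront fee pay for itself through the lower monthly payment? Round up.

22 months

Option 1: monthly rate = 9.4%/12 = 0.0078333; payment = 41,000 × 0.0078333 / (1 − (1+0.0078333)^−48) = $1,028.09.
Option 2: at 8.40% the monthly rate is 0.0070000, so the payment is 41,000 × 0.0070000 / (1 − 1.0070000^−48) = $1,008.65.
Monthly savings = $1,028.09 − $1,008.65 = $19.44.
Break-even = $410.00 / $19.44 = 21.09 → 22 months.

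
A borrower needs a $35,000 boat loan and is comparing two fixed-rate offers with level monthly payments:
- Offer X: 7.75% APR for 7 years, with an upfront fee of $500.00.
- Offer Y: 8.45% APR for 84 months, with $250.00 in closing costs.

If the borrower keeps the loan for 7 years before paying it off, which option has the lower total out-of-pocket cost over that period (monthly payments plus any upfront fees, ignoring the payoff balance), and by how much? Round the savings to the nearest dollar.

Offer X: at 7.75% the monthly rate is 0.0064583, so the payment is 35,000 × 0.0064583 / (1 − 1.0064583^−84) = $541.17.
Offer Y: at 8.45% the monthly rate is 0.0070417, so the payment is 35,000 × 0.0070417 / (1 − 1.0070417^−84) = $553.40.
Over 84 months: Offer X costs 84 × $541.17 + $500.00 = $45,958.28; Offer Y costs 84 × $553.40 + $250.00 = $46,735.60.
Offer X is cheaper by $46,735.60 − $45,958.28 = $777.32.

Offer X by $777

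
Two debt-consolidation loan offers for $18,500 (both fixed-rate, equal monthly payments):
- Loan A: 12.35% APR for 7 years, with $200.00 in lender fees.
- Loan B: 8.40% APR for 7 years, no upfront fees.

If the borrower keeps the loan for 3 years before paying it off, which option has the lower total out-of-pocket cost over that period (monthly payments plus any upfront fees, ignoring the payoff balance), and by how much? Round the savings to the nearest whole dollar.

Loan B by $1,568

Loan A: monthly rate = 12.35%/12 = 0.0102917; payment = 18,500 × 0.0102917 / (1 − (1+0.0102917)^−84) = $330.05.
Loan B: monthly rate = 8.4%/12 = 0.0070000; payment = 18,500 × 0.0070000 / (1 − (1+0.0070000)^−84) = $292.05.
Over 36 months: Loan A costs 36 × $330.05 + $200.00 = $12,081.80; Loan B costs 36 × $292.05 = $10,513.80.
Loan B is cheaper by $12,081.80 − $10,513.80 = $1,568.00.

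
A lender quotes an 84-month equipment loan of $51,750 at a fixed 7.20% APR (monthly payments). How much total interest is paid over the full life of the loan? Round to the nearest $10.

$14,280

Monthly rate = 7.2%/12 = 0.0060000; payment = 51,750 × 0.0060000 / (1 − (1+0.0060000)^−84) = $786.12.
Total paid = 84 × $786.12 = $66,034.08; interest = $66,034.08 − $51,750 = $14,284.08.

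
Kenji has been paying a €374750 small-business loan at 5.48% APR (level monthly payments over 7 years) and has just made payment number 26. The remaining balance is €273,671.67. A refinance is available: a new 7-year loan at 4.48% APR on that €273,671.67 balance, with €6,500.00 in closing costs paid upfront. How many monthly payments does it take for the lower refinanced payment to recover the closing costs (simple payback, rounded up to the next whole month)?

5 months

Current payment = 374,750 × 5.48%/12 / (1 − (1+0.0045667)^−84) = €5,381.62.
Refinanced payment = 273,671.67 × 0.0037333 / (1 − (1+0.0037333)^−84) = €3,801.54.
Monthly savings = €5,381.62 − €3,801.54 = €1,580.08.
Break-even = €6,500.00 / €1,580.08 = 4.11 → 5 months.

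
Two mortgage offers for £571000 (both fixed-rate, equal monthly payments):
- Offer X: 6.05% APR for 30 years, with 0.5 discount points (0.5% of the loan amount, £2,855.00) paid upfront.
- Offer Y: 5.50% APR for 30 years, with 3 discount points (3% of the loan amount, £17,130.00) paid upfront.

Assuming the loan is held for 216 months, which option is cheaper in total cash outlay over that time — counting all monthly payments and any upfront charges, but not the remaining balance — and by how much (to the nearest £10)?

Offer X: at 6.05% the monthly rate is 0.0050417, so the payment is 571,000 × 0.0050417 / (1 − 1.0050417^−360) = £3,441.81.
Offer Y: monthly rate = 5.5%/12 = 0.0045833; payment = 571,000 × 0.0045833 / (1 − (1+0.0045833)^−360) = £3,242.08.
Over 216 months: Offer X costs 216 × £3,441.81 + £2,855.00 = £746,285.96; Offer Y costs 216 × £3,242.08 + £17,130.00 = £717,419.28.
Offer Y is cheaper by £746,285.96 − £717,419.28 = £28,866.68.

Offer Y by £28,870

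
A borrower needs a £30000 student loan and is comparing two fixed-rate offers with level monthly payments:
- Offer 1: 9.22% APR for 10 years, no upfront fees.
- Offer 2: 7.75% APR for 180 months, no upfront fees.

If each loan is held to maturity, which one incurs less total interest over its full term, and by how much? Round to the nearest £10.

Offer 1: at 9.22% the monthly rate is 0.0076833, so the payment is 30,000 × 0.0076833 / (1 − 1.0076833^−120) = £383.61.
Total interest on Offer 1 = 120 × £383.61 − £30,000 = £16,033.20.
Offer 2: at 7.75% the monthly rate is 0.0064583, so the payment is 30,000 × 0.0064583 / (1 − 1.0064583^−180) = £282.38.
Total interest on Offer 2 = 180 × £282.38 − £30,000 = £20,828.40.
Offer 1 is lower by £4,795.20.

Offer 1 by £4,800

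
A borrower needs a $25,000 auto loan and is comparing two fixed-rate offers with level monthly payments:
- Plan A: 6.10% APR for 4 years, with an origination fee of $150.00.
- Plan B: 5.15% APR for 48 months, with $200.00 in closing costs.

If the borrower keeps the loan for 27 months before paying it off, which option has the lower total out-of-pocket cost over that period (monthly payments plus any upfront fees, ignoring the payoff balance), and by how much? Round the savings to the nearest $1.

Plan B by $243

Plan A: monthly rate = 6.1%/12 = 0.0050833; payment = 25,000 × 0.0050833 / (1 − (1+0.0050833)^−48) = $588.27.
Plan B: at 5.15% the monthly rate is 0.0042917, so the payment is 25,000 × 0.0042917 / (1 − 1.0042917^−48) = $577.43.
Over 27 months: Plan A costs 27 × $588.27 + $150.00 = $16,033.29; Plan B costs 27 × $577.43 + $200.00 = $15,790.61.
Plan B is cheaper by $16,033.29 − $15,790.61 = $242.68.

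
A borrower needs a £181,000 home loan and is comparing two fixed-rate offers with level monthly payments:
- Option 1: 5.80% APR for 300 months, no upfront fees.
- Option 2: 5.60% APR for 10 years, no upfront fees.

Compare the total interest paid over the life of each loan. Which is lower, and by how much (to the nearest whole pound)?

Option 1: at 5.80% the monthly rate is 0.0048333, so the payment is 181,000 × 0.0048333 / (1 − 1.0048333^−300) = £1,144.16.
Total interest on Option 1 = 300 × £1,144.16 − £181,000 = £162,248.00.
Option 2: at 5.60% the monthly rate is 0.0046667, so the payment is 181,000 × 0.0046667 / (1 − 1.0046667^−120) = £1,973.31.
Total interest on Option 2 = 120 × £1,973.31 − £181,000 = £55,797.20.
Option 2 is lower by £106,450.80.

Option 2 by £106,451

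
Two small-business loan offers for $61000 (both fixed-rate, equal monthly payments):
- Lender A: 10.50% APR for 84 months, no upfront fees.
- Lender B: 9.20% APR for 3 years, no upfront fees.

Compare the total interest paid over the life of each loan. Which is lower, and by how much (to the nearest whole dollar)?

Lender A: at 10.50% the monthly rate is 0.0087500, so the payment is 61,000 × 0.0087500 / (1 − 1.0087500^−84) = $1,028.50.
Total interest on Lender A = 84 × $1,028.50 − $61,000 = $25,394.00.
Lender B: monthly rate = 9.2%/12 = 0.0076667; payment = 61,000 × 0.0076667 / (1 − (1+0.0076667)^−36) = $1,945.47.
Total interest on Lender B = 36 × $1,945.47 − $61,000 = $9,036.92.
Lender B is lower by $16,357.08.

Lender B by $16,357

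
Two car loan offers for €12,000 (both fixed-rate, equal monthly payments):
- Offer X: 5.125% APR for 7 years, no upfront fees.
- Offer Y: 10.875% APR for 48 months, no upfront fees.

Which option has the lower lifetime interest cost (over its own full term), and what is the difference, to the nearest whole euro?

Offer X by €546

Offer X: at 5.125% the monthly rate is 0.0042708, so the payment is 12,000 × 0.0042708 / (1 − 1.0042708^−84) = €170.31.
Total interest on Offer X = 84 × €170.31 − €12,000 = €2,306.04.
Offer Y: at 10.875% the monthly rate is 0.0090625, so the payment is 12,000 × 0.0090625 / (1 − 1.0090625^−48) = €309.42.
Total interest on Offer Y = 48 × €309.42 − €12,000 = €2,852.16.
Offer X is lower by €546.12.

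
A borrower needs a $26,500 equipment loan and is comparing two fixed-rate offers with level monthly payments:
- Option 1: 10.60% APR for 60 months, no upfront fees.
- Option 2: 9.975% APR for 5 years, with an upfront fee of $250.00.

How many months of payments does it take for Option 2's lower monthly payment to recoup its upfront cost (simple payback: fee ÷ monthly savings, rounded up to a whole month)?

31 months

Option 1: at 10.60% the monthly rate is 0.0088333, so the payment is 26,500 × 0.0088333 / (1 − 1.0088333^−60) = $570.90.
Option 2: monthly rate = 9.975%/12 = 0.0083125; payment = 26,500 × 0.0083125 / (1 − (1+0.0083125)^−60) = $562.72.
Monthly savings = $570.90 − $562.72 = $8.18.
Break-even = $250.00 / $8.18 = 30.56 → 31 months.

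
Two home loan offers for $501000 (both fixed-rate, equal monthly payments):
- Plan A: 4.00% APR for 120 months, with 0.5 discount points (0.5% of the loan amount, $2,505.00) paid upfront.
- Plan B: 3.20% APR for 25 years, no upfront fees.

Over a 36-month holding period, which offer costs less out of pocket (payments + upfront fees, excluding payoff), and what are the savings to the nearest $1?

Plan A: at 4.00% the monthly rate is 0.0033333, so the payment is 501,000 × 0.0033333 / (1 − 1.0033333^−120) = $5,072.38.
Plan B: at 3.20% the monthly rate is 0.0026667, so the payment is 501,000 × 0.0026667 / (1 − 1.0026667^−300) = $2,428.24.
Over 36 months: Plan A costs 36 × $5,072.38 + $2,505.00 = $185,110.68; Plan B costs 36 × $2,428.24 = $87,416.64.
Plan B is cheaper by $185,110.68 − $87,416.64 = $97,694.04.

Plan B by $97,694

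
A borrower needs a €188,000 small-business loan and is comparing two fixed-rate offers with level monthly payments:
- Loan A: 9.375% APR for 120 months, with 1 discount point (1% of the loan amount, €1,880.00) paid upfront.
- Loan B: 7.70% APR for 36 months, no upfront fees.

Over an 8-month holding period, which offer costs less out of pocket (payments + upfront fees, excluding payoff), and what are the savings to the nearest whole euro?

Loan A by €25,683

Loan A: monthly rate = 9.375%/12 = 0.0078125; payment = 188,000 × 0.0078125 / (1 − (1+0.0078125)^−120) = €2,419.83.
Loan B: monthly rate = 7.7%/12 = 0.0064167; payment = 188,000 × 0.0064167 / (1 − (1+0.0064167)^−36) = €5,865.25.
Over 8 months: Loan A costs 8 × €2,419.83 + €1,880.00 = €21,238.64; Loan B costs 8 × €5,865.25 = €46,922.00.
Loan A is cheaper by €46,922.00 − €21,238.64 = €25,683.36.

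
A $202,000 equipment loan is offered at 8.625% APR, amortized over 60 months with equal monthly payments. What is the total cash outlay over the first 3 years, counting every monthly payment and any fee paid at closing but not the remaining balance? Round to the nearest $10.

Monthly rate = 8.625%/12 = 0.0071875; payment = 202,000 × 0.0071875 / (1 − (1+0.0071875)^−60) = $4,156.52.
Total outlay = 36 × $4,156.52 = $149,634.72.

$149,630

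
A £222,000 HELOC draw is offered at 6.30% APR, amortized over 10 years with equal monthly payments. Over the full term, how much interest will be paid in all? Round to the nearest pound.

Monthly rate = 6.3%/12 = 0.0052500; payment = 222,000 × 0.0052500 / (1 − (1+0.0052500)^−120) = £2,498.23.
Total paid = 120 × £2,498.23 = £299,787.60; interest = £299,787.60 − £222,000 = £77,787.60.

£77,788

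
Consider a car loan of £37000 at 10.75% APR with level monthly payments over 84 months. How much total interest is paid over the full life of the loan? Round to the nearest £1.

£15,809

Monthly rate = 10.75%/12 = 0.0089583; payment = 37,000 × 0.0089583 / (1 − (1+0.0089583)^−84) = £628.68.
Total paid = 84 × £628.68 = £52,809.12; interest = £52,809.12 − £37,000 = £15,809.12.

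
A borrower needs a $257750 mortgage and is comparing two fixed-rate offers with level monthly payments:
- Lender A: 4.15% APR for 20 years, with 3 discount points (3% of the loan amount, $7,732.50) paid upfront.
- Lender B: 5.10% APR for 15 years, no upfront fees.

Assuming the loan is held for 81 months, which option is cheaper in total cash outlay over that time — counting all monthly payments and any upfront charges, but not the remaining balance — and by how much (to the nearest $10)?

Lender A: at 4.15% the monthly rate is 0.0034583, so the payment is 257,750 × 0.0034583 / (1 − 1.0034583^−240) = $1,582.36.
Lender B: at 5.10% the monthly rate is 0.0042500, so the payment is 257,750 × 0.0042500 / (1 − 1.0042500^−180) = $2,051.72.
Over 81 months: Lender A costs 81 × $1,582.36 + $7,732.50 = $135,903.66; Lender B costs 81 × $2,051.72 = $166,189.32.
Lender A is cheaper by $166,189.32 − $135,903.66 = $30,285.66.

Lender A by $30,290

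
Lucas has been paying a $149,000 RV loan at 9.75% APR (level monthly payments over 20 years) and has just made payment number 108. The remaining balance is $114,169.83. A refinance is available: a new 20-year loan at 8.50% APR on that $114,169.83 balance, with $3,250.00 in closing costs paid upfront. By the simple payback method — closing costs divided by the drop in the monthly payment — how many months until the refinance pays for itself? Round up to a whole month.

Current payment = 149,000 × 9.75%/12 / (1 − (1+0.0081250)^−240) = $1,413.29.
Refinanced payment = 114,169.83 × 0.0070833 / (1 − (1+0.0070833)^−240) = $990.79.
Monthly savings = $1,413.29 − $990.79 = $422.50.
Break-even = $3,250.00 / $422.50 = 7.69 → 8 months.

8 months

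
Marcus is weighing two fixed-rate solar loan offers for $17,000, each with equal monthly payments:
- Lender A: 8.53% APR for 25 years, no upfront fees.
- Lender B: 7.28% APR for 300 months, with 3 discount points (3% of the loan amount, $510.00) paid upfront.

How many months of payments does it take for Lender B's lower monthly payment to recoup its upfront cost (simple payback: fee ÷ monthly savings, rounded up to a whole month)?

37 months

Lender A: at 8.53% the monthly rate is 0.0071083, so the payment is 17,000 × 0.0071083 / (1 − 1.0071083^−300) = $137.23.
Lender B: monthly rate = 7.28%/12 = 0.0060667; payment = 17,000 × 0.0060667 / (1 − (1+0.0060667)^−300) = $123.21.
Monthly savings = $137.23 − $123.21 = $14.02.
Break-even = $510.00 / $14.02 = 36.38 → 37 months.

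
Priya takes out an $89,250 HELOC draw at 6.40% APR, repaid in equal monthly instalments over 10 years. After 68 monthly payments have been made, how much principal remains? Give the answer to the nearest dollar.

With monthly rate i = 6.4%/12 = 0.0053333, the balance after k of n payments is P · [(1+i)^n − (1+i)^k] / [(1+i)^n − 1].
(1+0.0053333)^120 = 1.89325842 and (1+0.0053333)^68 = 1.43577243, so the balance is 89,250 × (1.89325842 − 1.43577243) / (1.89325842 − 1) = $45,709.76.

$45,710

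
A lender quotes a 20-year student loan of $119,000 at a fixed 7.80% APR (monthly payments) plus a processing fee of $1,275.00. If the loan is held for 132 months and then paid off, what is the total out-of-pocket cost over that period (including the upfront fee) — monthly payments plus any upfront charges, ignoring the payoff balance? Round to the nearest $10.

Monthly rate = 7.8%/12 = 0.0065000; payment = 119,000 × 0.0065000 / (1 − (1+0.0065000)^−240) = $980.60.
Total outlay = 132 × $980.60 + $1,275.00 = $130,714.20.

$130,710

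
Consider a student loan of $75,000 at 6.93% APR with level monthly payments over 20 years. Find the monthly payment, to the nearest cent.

Monthly rate = 6.93%/12 = 0.0057750; payment = 75,000 × 0.0057750 / (1 − (1+0.0057750)^−240) = $578.33.

$578.33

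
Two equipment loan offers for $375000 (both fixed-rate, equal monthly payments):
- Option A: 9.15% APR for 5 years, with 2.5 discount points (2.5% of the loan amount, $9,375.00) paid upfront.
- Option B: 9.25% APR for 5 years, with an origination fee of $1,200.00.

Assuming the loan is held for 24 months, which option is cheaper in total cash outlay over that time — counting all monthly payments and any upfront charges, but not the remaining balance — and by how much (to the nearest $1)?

Option A: monthly rate = 9.15%/12 = 0.0076250; payment = 375,000 × 0.0076250 / (1 − (1+0.0076250)^−60) = $7,811.71.
Option B: at 9.25% the monthly rate is 0.0077083, so the payment is 375,000 × 0.0077083 / (1 − 1.0077083^−60) = $7,829.96.
Over 24 months: Option A costs 24 × $7,811.71 + $9,375.00 = $196,856.04; Option B costs 24 × $7,829.96 + $1,200.00 = $189,119.04.
Option B is cheaper by $196,856.04 − $189,119.04 = $7,737.00.

Option B by $7,737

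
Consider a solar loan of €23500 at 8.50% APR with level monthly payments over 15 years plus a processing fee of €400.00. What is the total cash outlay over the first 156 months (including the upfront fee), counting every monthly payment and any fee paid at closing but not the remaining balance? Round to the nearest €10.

€36,500

At 8.50% the monthly rate is 0.0070833, so the payment is 23,500 × 0.0070833 / (1 − 1.0070833^−180) = €231.41.
Total outlay = 156 × €231.41 + €400.00 = €36,499.96.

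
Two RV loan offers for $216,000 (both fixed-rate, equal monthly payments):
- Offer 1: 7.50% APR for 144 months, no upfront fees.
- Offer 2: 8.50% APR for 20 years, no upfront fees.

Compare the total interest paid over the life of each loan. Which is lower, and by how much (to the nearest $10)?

Offer 1: monthly rate = 7.5%/12 = 0.0062500; payment = 216,000 × 0.0062500 / (1 − (1+0.0062500)^−144) = $2,279.29.
Total interest on Offer 1 = 144 × $2,279.29 − $216,000 = $112,217.76.
Offer 2: at 8.50% the monthly rate is 0.0070833, so the payment is 216,000 × 0.0070833 / (1 − 1.0070833^−240) = $1,874.50.
Total interest on Offer 2 = 240 × $1,874.50 − $216,000 = $233,880.00.
Offer 1 is lower by $121,662.24.

Offer 1 by $121,660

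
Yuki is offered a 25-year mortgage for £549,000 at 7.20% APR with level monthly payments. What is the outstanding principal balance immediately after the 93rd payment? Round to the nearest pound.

£467,560

With monthly rate i = 7.2%/12 = 0.0060000, the balance after k of n payments is P · [(1+i)^n − (1+i)^k] / [(1+i)^n − 1].
(1+0.0060000)^300 = 6.01719680 and (1+0.0060000)^93 = 1.74426396, so the balance is 549,000 × (6.01719680 − 1.74426396) / (6.01719680 − 1) = £467,559.92.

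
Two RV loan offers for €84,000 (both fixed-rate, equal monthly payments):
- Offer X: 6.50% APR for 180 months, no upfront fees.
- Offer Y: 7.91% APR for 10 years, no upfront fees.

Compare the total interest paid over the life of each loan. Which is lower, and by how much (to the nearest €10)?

Offer Y by €9,890

Offer X: at 6.50% the monthly rate is 0.0054167, so the payment is 84,000 × 0.0054167 / (1 − 1.0054167^−180) = €731.73.
Total interest on Offer X = 180 × €731.73 − €84,000 = €47,711.40.
Offer Y: at 7.91% the monthly rate is 0.0065917, so the payment is 84,000 × 0.0065917 / (1 − 1.0065917^−120) = €1,015.16.
Total interest on Offer Y = 120 × €1,015.16 − €84,000 = €37,819.20.
Offer Y is lower by €9,892.20.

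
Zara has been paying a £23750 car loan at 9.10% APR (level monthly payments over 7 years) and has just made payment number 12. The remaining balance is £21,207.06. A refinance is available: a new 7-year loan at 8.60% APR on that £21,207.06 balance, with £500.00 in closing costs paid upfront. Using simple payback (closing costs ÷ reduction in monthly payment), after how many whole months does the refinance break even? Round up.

Current payment = 23,750 × 9.1%/12 / (1 − (1+0.0075833)^−84) = £383.32.
Refinanced payment = 21,207.06 × 0.0071667 / (1 − (1+0.0071667)^−84) = £336.91.
Monthly savings = £383.32 − £336.91 = £46.41.
Break-even = £500.00 / £46.41 = 10.77 → 11 months.

11 months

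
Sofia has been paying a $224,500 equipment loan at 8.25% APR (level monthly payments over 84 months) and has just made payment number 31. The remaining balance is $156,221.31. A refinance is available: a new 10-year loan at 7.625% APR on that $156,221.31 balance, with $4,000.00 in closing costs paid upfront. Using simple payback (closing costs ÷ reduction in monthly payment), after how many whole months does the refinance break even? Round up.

Current payment = 224,500 × 8.25%/12 / (1 − (1+0.0068750)^−84) = $3,527.13.
Refinanced payment = 156,221.31 × 0.0063542 / (1 − (1+0.0063542)^−120) = $1,864.58.
Monthly savings = $3,527.13 − $1,864.58 = $1,662.55.
Break-even = $4,000.00 / $1,662.55 = 2.41 → 3 months.

3 months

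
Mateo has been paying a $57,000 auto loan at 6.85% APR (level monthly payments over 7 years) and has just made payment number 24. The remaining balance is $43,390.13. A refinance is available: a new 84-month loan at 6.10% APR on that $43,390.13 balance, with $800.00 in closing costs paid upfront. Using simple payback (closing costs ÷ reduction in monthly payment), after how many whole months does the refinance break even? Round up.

4 months

Current payment = 57,000 × 6.85%/12 / (1 − (1+0.0057083)^−84) = $856.11.
Refinanced payment = 43,390.13 × 0.0050833 / (1 − (1+0.0050833)^−84) = $635.95.
Monthly savings = $856.11 − $635.95 = $220.16.
Break-even = $800.00 / $220.16 = 3.63 → 4 months.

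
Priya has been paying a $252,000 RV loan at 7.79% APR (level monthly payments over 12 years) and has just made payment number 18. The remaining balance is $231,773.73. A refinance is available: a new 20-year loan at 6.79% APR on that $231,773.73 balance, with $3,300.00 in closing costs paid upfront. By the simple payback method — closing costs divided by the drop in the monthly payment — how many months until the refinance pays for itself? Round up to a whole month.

4 months

Current payment = 252,000 × 7.79%/12 / (1 − (1+0.0064917)^−144) = $2,698.85.
Refinanced payment = 231,773.73 × 0.0056583 / (1 − (1+0.0056583)^−240) = $1,767.84.
Monthly savings = $2,698.85 − $1,767.84 = $931.01.
Break-even = $3,300.00 / $931.01 = 3.54 → 4 months.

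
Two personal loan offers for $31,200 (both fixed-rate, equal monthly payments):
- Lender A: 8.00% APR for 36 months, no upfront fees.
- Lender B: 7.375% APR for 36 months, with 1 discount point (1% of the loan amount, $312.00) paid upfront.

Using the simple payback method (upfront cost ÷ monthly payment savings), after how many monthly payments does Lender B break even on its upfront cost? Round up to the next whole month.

35 months

Lender A: at 8.00% the monthly rate is 0.0066667, so the payment is 31,200 × 0.0066667 / (1 − 1.0066667^−36) = $977.69.
Lender B: at 7.375% the monthly rate is 0.0061458, so the payment is 31,200 × 0.0061458 / (1 − 1.0061458^−36) = $968.72.
Monthly savings = $977.69 − $968.72 = $8.97.
Break-even = $312.00 / $8.97 = 34.78 → 35 months.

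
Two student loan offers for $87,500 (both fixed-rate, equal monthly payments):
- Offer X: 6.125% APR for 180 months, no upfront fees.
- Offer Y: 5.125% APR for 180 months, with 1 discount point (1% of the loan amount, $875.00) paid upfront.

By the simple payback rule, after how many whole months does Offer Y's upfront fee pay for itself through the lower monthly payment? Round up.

Offer X: at 6.125% the monthly rate is 0.0051042, so the payment is 87,500 × 0.0051042 / (1 − 1.0051042^−180) = $744.30.
Offer Y: at 5.125% the monthly rate is 0.0042708, so the payment is 87,500 × 0.0042708 / (1 − 1.0042708^−180) = $697.66.
Monthly savings = $744.30 − $697.66 = $46.64.
Break-even = $875.00 / $46.64 = 18.76 → 19 months.

19 months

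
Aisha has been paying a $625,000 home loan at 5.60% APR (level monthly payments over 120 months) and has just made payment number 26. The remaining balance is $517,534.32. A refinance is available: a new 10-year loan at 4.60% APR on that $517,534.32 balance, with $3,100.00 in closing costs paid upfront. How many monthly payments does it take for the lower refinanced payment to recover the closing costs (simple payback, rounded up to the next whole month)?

Current payment = 625,000 × 5.6%/12 / (1 − (1+0.0046667)^−120) = $6,813.90.
Refinanced payment = 517,534.32 × 0.0038333 / (1 − (1+0.0038333)^−120) = $5,388.63.
Monthly savings = $6,813.90 − $5,388.63 = $1,425.27.
Break-even = $3,100.00 / $1,425.27 = 2.18 → 3 months.

3 months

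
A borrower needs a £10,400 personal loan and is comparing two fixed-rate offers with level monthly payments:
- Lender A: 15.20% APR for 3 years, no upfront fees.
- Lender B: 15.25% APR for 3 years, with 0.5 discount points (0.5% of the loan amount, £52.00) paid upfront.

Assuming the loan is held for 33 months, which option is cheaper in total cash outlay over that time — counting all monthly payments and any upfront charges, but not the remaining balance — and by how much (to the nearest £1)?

Lender A by £60

Lender A: at 15.20% the monthly rate is 0.0126667, so the payment is 10,400 × 0.0126667 / (1 − 1.0126667^−36) = £361.54.
Lender B: monthly rate = 15.25%/12 = 0.0127083; payment = 10,400 × 0.0127083 / (1 − (1+0.0127083)^−36) = £361.79.
Over 33 months: Lender A costs 33 × £361.54 = £11,930.82; Lender B costs 33 × £361.79 + £52.00 = £11,991.07.
Lender A is cheaper by £11,991.07 − £11,930.82 = £60.25.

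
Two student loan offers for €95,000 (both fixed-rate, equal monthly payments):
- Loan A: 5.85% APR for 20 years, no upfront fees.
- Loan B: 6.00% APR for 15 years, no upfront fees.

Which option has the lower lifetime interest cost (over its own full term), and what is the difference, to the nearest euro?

Loan A: monthly rate = 5.85%/12 = 0.0048750; payment = 95,000 × 0.0048750 / (1 − (1+0.0048750)^−240) = €672.41.
Total interest on Loan A = 240 × €672.41 − €95,000 = €66,378.40.
Loan B: monthly rate = 6%/12 = 0.0050000; payment = 95,000 × 0.0050000 / (1 − (1+0.0050000)^−180) = €801.66.
Total interest on Loan B = 180 × €801.66 − €95,000 = €49,298.80.
Loan B is lower by €17,079.60.

Loan B by €17,080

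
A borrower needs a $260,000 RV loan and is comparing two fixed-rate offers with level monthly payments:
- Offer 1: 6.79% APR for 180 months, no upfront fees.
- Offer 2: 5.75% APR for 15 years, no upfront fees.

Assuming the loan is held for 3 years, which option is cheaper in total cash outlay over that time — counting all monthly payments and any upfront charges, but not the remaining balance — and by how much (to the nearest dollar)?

Offer 1: at 6.79% the monthly rate is 0.0056583, so the payment is 260,000 × 0.0056583 / (1 − 1.0056583^−180) = $2,306.53.
Offer 2: at 5.75% the monthly rate is 0.0047917, so the payment is 260,000 × 0.0047917 / (1 − 1.0047917^−180) = $2,159.07.
Over 36 months: Offer 1 costs 36 × $2,306.53 = $83,035.08; Offer 2 costs 36 × $2,159.07 = $77,726.52.
Offer 2 is cheaper by $83,035.08 − $77,726.52 = $5,308.56.

Offer 2 by $5,309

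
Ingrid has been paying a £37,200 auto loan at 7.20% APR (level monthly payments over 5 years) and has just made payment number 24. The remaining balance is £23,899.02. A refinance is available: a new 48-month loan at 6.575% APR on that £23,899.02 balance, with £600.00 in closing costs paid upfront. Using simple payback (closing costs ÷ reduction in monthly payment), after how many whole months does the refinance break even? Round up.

4 months

Current payment = 37,200 × 7.2%/12 / (1 − (1+0.0060000)^−60) = £740.12.
Refinanced payment = 23,899.02 × 0.0054792 / (1 − (1+0.0054792)^−48) = £567.59.
Monthly savings = £740.12 − £567.59 = £172.53.
Break-even = £600.00 / £172.53 = 3.48 → 4 months.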